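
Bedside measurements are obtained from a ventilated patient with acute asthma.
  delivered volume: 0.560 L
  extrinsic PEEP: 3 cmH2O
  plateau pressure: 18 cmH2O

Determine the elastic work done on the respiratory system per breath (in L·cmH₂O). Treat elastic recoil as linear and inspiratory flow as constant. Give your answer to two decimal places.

4.20

Elastic work ≈ ½ × (Pplat − PEEP) × Vt = 0.5 × (18 − 3) × 0.560 L = 0.5 × 15.0 × 0.560 = 4.2 L·cmH2O.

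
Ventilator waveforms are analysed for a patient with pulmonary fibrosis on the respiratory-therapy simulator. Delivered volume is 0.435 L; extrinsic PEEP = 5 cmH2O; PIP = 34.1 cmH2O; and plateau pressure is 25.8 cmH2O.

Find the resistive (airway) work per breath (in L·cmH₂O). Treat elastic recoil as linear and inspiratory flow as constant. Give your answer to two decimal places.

With constant inspiratory flow the resistive pressure is constant at PIP − Pplat = 34.1 − 25.8 = 8.3 cmH2O, so resistive work = 8.3 × 0.435 = 3.611 L·cmH2O.

3.61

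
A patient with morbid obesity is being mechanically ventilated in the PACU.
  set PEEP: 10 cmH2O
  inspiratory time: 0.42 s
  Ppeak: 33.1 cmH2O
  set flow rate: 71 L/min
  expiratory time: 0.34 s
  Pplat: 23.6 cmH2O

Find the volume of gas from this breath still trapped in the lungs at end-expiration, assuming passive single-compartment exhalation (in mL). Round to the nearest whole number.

156

Flow: 71 L/min ÷ 60 = 1.1833 L/s.
Vt = flow × Ti = 1.1833 L/s × 0.42 s × 1000 mL/L = 496.99 mL.
R = (PIP − Pplat)/V̇ = (33.1 − 23.6) / 1.1833 = 9.5/1.1833 = 8.028 cmH2O·s/L.
C = Vt/(Pplat − PEEP) = 496.99 / (23.6 − 10) = 496.99/13.6 = 36.543 mL/cmH2O.
τ = R × C = 8.028 × 0.03654 L/cmH2O = 0.2933 s.
Fraction remaining = e^(−Te/τ) = e^(−0.34/0.2933) = 0.3137.
Trapped volume = 496.99 × 0.3137 = 155.91 mL.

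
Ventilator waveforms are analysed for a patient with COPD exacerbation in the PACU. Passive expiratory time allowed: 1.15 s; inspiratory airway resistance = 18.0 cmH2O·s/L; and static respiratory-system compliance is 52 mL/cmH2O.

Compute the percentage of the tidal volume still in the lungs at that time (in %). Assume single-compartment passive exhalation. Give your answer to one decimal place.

τ = R × C = 18.0 × 52 mL/cmH2O = 18.0 × 0.052 L/cmH2O = 0.936 s.
Passive exhalation: V(t)/V₀ = e^(−t/τ) = e^(−1.15/0.936) = 0.2927.
Fraction remaining = 0.2927 → 29.27%.

29.3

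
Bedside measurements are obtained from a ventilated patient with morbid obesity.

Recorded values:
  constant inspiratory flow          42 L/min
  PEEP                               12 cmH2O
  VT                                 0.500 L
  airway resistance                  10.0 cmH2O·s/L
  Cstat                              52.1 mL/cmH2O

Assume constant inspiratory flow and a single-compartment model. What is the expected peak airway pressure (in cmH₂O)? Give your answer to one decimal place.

28.6

Flow: 42 L/min ÷ 60 = 0.7 L/s.
Equation of motion (constant flow): PIP = Vt/C + R·V̇ + PEEP.
PIP = 500/52.1 + 10.0×0.7 + 12 = 9.597 + 7.0 + 12 = 28.597 cmH2O.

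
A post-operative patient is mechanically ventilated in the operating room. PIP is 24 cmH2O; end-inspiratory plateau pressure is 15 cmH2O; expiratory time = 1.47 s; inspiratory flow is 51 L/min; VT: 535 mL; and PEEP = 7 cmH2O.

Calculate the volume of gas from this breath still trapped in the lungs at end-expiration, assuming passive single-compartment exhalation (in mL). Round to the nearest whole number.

67

Flow: 51 L/min ÷ 60 = 0.85 L/s.
R = (PIP − Pplat)/V̇ = (24 − 15) / 0.85 = 9.0/0.85 = 10.588 cmH2O·s/L.
C = Vt/(Pplat − PEEP) = 535.0 / (15 − 7) = 535.0/8.0 = 66.875 mL/cmH2O.
τ = R × C = 10.588 × 0.06688 L/cmH2O = 0.7081 s.
Fraction remaining = e^(−Te/τ) = e^(−1.47/0.7081) = 0.1254.
Trapped volume = 535.0 × 0.1254 = 67.089 mL.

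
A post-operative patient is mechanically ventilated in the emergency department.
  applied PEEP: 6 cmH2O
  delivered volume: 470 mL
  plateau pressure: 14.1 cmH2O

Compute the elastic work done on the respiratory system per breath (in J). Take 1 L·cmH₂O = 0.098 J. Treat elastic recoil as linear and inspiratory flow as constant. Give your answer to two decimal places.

Elastic work ≈ ½ × (Pplat − PEEP) × Vt = 0.5 × (14.1 − 6) × 0.470 L = 0.5 × 8.1 × 0.470 = 1.904 L·cmH2O.
× 0.098 J/(L·cmH2O) → 0.1866 J.

0.19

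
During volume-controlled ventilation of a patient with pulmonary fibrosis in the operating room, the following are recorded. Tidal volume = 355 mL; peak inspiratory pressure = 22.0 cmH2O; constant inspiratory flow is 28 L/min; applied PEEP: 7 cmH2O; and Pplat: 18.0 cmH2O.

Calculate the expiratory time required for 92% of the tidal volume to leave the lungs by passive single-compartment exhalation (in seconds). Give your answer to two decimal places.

0.70

Flow: 28 L/min ÷ 60 = 0.4667 L/s.
R = (PIP − Pplat)/V̇ = (22.0 − 18.0) / 0.4667 = 4.0/0.4667 = 8.571 cmH2O·s/L.
C = Vt/(Pplat − PEEP) = 355.0 / (18.0 − 7) = 355.0/11.0 = 32.273 mL/cmH2O.
τ = R × C = 8.571 × 0.03227 L/cmH2O = 0.2766 s.
t = −τ·ln(1 − 0.92) = −0.2766·ln(0.08) = 0.6986 s.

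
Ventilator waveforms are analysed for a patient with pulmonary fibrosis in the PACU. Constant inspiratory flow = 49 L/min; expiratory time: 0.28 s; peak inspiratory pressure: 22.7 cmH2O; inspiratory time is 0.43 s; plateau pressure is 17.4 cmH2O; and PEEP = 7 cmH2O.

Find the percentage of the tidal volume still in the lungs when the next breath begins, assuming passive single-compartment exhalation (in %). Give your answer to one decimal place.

Flow: 49 L/min ÷ 60 = 0.8167 L/s.
Vt = flow × Ti = 0.8167 L/s × 0.43 s × 1000 mL/L = 351.18 mL.
R = (PIP − Pplat)/V̇ = (22.7 − 17.4) / 0.8167 = 5.3/0.8167 = 6.49 cmH2O·s/L.
C = Vt/(Pplat − PEEP) = 351.18 / (17.4 − 7) = 351.18/10.4 = 33.767 mL/cmH2O.
τ = R × C = 6.49 × 0.03377 L/cmH2O = 0.2192 s.
Fraction remaining at end-expiration = e^(−Te/τ) = e^(−0.28/0.2192) = 0.2788 → 27.88%.

27.9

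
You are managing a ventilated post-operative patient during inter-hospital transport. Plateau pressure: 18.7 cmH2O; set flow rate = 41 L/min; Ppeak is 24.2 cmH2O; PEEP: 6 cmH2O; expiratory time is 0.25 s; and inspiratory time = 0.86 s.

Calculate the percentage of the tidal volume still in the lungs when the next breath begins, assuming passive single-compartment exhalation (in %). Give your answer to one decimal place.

51.1

Flow: 41 L/min ÷ 60 = 0.6833 L/s.
Vt = flow × Ti = 0.6833 L/s × 0.86 s × 1000 mL/L = 587.64 mL.
R = (PIP − Pplat)/V̇ = (24.2 − 18.7) / 0.6833 = 5.5/0.6833 = 8.049 cmH2O·s/L.
C = Vt/(Pplat − PEEP) = 587.64 / (18.7 − 6) = 587.64/12.7 = 46.271 mL/cmH2O.
τ = R × C = 8.049 × 0.04627 L/cmH2O = 0.3724 s.
Fraction remaining at end-expiration = e^(−Te/τ) = e^(−0.25/0.3724) = 0.511 → 51.1%.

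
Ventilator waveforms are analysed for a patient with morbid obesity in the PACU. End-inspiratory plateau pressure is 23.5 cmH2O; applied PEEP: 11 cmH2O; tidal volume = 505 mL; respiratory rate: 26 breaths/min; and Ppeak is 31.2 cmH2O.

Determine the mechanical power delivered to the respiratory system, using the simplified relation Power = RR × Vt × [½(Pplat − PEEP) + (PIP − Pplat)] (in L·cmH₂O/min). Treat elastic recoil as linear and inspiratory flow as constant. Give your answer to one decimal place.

183.2

Per-breath work = Vt × [½(Pplat−PEEP) + (PIP−Pplat)] = 0.505 × [0.5×12.5 + 7.7] = 0.505 × 13.95 = 7.045 L·cmH2O.
Power = 26 × 7.045 = 183.17 L·cmH2O/min.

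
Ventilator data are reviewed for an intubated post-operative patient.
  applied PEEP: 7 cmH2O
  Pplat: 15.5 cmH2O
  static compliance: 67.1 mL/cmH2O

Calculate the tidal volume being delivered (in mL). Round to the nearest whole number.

Vt = Cstat × (Pplat − PEEP) = 67.1 × (15.5 − 7) = 67.1 × 8.5 = 570.35 mL.

570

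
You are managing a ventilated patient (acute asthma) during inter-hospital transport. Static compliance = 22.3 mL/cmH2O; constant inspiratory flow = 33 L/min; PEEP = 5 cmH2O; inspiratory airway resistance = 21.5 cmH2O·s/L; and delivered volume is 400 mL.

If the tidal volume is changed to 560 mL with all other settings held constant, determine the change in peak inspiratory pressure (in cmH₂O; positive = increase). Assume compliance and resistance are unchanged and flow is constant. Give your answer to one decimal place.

PIP = Vt/C + R·V̇ + PEEP (constant-flow equation of motion).
Only the elastic term changes: ΔPIP = ΔVt / C = (560 − 400) / 22.3 = 7.175 cmH2O.

7.2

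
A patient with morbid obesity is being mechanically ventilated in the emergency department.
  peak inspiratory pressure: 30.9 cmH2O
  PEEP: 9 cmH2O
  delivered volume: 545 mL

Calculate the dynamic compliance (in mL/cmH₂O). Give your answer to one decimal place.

Dynamic compliance = Vt / (PIP − PEEP) = 545 / (30.9 − 9) = 545 / 21.9 = 24.886 mL/cmH2O.

24.9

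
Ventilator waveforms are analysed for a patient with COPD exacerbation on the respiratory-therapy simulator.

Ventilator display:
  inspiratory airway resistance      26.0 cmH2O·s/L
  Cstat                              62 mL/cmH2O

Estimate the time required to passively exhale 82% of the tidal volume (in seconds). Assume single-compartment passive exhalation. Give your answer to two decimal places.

2.76

τ = R × C = 26.0 × 62 mL/cmH2O = 26.0 × 0.062 L/cmH2O = 1.612 s.
Exhaled fraction f = 1 − e^(−t/τ) → t = −τ·ln(1 − f) = −1.612·ln(0.18) = 2.764 s.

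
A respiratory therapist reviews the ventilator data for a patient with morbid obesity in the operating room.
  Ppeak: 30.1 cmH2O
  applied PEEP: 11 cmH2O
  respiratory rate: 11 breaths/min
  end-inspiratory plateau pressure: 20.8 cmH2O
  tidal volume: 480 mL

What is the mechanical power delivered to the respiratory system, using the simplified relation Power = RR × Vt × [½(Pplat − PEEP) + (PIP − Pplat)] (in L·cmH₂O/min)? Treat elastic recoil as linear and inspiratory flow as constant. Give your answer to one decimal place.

Per-breath work = Vt × [½(Pplat−PEEP) + (PIP−Pplat)] = 0.480 × [0.5×9.8 + 9.3] = 0.480 × 14.2 = 6.816 L·cmH2O.
Power = 11 × 6.816 = 74.976 L·cmH2O/min.

75.0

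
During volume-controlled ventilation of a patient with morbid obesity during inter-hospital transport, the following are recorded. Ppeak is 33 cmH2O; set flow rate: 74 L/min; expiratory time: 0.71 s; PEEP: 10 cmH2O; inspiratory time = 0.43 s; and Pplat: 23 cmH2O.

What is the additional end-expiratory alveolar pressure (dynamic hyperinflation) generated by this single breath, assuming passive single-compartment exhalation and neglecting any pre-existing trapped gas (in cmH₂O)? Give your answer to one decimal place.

1.5

Flow: 74 L/min ÷ 60 = 1.2333 L/s.
Vt = flow × Ti = 1.2333 L/s × 0.43 s × 1000 mL/L = 530.32 mL.
R = (PIP − Pplat)/V̇ = (33 − 23) / 1.2333 = 10.0/1.2333 = 8.108 cmH2O·s/L.
C = Vt/(Pplat − PEEP) = 530.32 / (23 − 10) = 530.32/13.0 = 40.794 mL/cmH2O.
τ = R × C = 8.108 × 0.04079 L/cmH2O = 0.3307 s.
Fraction remaining = e^(−Te/τ) = e^(−0.71/0.3307) = 0.1168; trapped volume = 530.32 × 0.1168 = 61.941 mL.
Additional alveolar pressure from trapping ≈ V_trapped / C = 61.941 / 40.794 = 1.518 cmH2O.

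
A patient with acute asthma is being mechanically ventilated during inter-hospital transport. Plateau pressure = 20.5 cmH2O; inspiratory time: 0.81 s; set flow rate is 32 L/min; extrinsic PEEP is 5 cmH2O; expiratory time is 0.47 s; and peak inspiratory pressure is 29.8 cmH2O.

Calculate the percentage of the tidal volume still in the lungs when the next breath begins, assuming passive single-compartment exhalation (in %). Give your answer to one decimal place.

Flow: 32 L/min ÷ 60 = 0.5333 L/s.
Vt = flow × Ti = 0.5333 L/s × 0.81 s × 1000 mL/L = 431.97 mL.
R = (PIP − Pplat)/V̇ = (29.8 − 20.5) / 0.5333 = 9.3/0.5333 = 17.439 cmH2O·s/L.
C = Vt/(Pplat − PEEP) = 431.97 / (20.5 − 5) = 431.97/15.5 = 27.869 mL/cmH2O.
τ = R × C = 17.439 × 0.02787 L/cmH2O = 0.486 s.
Fraction remaining at end-expiration = e^(−Te/τ) = e^(−0.47/0.486) = 0.3802 → 38.02%.

38.0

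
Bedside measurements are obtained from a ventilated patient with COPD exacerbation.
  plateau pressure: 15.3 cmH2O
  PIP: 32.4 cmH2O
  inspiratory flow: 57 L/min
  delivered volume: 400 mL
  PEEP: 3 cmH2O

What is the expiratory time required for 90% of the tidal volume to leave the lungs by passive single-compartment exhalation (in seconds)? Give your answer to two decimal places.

Flow: 57 L/min ÷ 60 = 0.95 L/s.
R = (PIP − Pplat)/V̇ = (32.4 − 15.3) / 0.95 = 17.1/0.95 = 18.0 cmH2O·s/L.
C = Vt/(Pplat − PEEP) = 400.0 / (15.3 − 3) = 400.0/12.3 = 32.52 mL/cmH2O.
τ = R × C = 18.0 × 0.03252 L/cmH2O = 0.5854 s.
t = −τ·ln(1 − 0.90) = −0.5854·ln(0.1) = 1.348 s.

1.35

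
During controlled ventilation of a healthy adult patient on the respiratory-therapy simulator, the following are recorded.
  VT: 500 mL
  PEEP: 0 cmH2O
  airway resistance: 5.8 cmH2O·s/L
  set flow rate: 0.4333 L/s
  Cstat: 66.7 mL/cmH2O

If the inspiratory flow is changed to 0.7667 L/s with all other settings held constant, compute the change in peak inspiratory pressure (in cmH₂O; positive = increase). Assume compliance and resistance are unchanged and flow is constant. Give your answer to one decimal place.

PIP = Vt/C + R·V̇ + PEEP (constant-flow equation of motion).
Only the resistive term changes: ΔPIP = R × ΔV̇ = 5.8 × (0.7667 − 0.4333) = 5.8 × 0.3334 = 1.934 cmH2O.

1.9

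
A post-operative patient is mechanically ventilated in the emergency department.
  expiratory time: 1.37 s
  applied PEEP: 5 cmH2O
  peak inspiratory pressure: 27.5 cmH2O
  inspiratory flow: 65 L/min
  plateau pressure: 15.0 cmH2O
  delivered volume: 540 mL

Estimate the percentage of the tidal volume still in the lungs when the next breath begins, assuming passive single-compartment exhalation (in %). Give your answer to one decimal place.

11.1

Flow: 65 L/min ÷ 60 = 1.0833 L/s.
R = (PIP − Pplat)/V̇ = (27.5 − 15.0) / 1.0833 = 12.5/1.0833 = 11.539 cmH2O·s/L.
C = Vt/(Pplat − PEEP) = 540.0 / (15.0 − 5) = 540.0/10.0 = 54.0 mL/cmH2O.
τ = R × C = 11.539 × 0.054 L/cmH2O = 0.6231 s.
Fraction remaining at end-expiration = e^(−Te/τ) = e^(−1.37/0.6231) = 0.1109 → 11.09%.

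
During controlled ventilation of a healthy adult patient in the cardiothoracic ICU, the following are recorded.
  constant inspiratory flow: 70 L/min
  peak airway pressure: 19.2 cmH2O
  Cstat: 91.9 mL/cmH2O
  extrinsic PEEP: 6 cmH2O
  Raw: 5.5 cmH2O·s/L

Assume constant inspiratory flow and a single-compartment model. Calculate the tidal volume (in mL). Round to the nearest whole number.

Flow: 70 L/min ÷ 60 = 1.1667 L/s.
Equation of motion (constant flow): PIP = Vt/C + R·V̇ + PEEP.
Vt/C = PIP − R·V̇ − PEEP = 19.2 − 6.417 − 6 = 6.783 cmH2O.
Vt = C × 6.783 = 91.9 × 6.783 = 623.36 mL.

623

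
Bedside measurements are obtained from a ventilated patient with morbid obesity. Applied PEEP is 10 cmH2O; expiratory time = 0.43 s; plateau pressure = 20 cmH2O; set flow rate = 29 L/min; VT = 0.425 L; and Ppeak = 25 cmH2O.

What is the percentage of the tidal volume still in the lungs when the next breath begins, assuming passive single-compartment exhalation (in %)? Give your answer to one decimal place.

Flow: 29 L/min ÷ 60 = 0.4833 L/s.
R = (PIP − Pplat)/V̇ = (25 − 20) / 0.4833 = 5.0/0.4833 = 10.346 cmH2O·s/L.
C = Vt/(Pplat − PEEP) = 425.0 / (20 − 10) = 425.0/10.0 = 42.5 mL/cmH2O.
τ = R × C = 10.346 × 0.0425 L/cmH2O = 0.4397 s.
Fraction remaining at end-expiration = e^(−Te/τ) = e^(−0.43/0.4397) = 0.3761 → 37.61%.

37.6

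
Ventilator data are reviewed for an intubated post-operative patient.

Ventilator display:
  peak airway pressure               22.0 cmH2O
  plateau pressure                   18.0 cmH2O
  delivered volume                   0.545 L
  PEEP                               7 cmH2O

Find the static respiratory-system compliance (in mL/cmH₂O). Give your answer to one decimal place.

Cstat = Vt / (Pplat − PEEP) = 545 / (18.0 − 7) = 545 / 11.0 = 49.545 mL/cmH2O.

49.5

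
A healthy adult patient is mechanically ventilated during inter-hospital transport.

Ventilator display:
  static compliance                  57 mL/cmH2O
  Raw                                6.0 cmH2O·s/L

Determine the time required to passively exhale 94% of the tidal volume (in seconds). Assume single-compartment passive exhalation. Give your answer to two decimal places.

τ = R × C = 6.0 × 57 mL/cmH2O = 6.0 × 0.057 L/cmH2O = 0.342 s.
Exhaled fraction f = 1 − e^(−t/τ) → t = −τ·ln(1 − f) = −0.342·ln(0.06) = 0.9622 s.

0.96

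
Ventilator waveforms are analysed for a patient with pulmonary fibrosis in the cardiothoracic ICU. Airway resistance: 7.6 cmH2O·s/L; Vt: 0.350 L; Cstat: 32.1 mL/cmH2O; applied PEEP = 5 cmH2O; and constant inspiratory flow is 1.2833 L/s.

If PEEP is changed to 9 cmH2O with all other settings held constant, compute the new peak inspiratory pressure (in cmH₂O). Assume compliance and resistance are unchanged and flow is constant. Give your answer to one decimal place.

29.7

PIP = Vt/C + R·V̇ + PEEP (constant-flow equation of motion).
Only the baseline term changes: ΔPIP = ΔPEEP = 9 − 5 = 4.0 cmH2O.
Original PIP = 350/32.1 + 7.6×1.2833 + 5 = 25.657 cmH2O; new PIP = 25.657 + (4.0) = 29.657 cmH2O.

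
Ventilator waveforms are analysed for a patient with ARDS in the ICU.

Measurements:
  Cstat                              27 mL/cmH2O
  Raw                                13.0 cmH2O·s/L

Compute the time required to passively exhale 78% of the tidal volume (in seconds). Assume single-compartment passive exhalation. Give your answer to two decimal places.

τ = R × C = 13.0 × 27 mL/cmH2O = 13.0 × 0.027 L/cmH2O = 0.351 s.
Exhaled fraction f = 1 − e^(−t/τ) → t = −τ·ln(1 − f) = −0.351·ln(0.22) = 0.5315 s.

0.53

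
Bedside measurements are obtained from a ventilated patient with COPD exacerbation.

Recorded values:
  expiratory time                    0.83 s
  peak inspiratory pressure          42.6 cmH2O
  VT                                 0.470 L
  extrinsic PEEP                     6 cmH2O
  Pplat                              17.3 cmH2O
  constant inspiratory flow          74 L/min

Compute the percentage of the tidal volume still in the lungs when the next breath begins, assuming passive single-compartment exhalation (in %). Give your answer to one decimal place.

Flow: 74 L/min ÷ 60 = 1.2333 L/s.
R = (PIP − Pplat)/V̇ = (42.6 − 17.3) / 1.2333 = 25.3/1.2333 = 20.514 cmH2O·s/L.
C = Vt/(Pplat − PEEP) = 470.0 / (17.3 − 6) = 470.0/11.3 = 41.593 mL/cmH2O.
τ = R × C = 20.514 × 0.04159 L/cmH2O = 0.8532 s.
Fraction remaining at end-expiration = e^(−Te/τ) = e^(−0.83/0.8532) = 0.378 → 37.8%.

37.8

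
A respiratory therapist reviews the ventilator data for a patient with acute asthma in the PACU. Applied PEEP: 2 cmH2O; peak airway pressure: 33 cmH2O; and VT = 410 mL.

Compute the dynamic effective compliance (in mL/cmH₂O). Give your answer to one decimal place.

13.2

Dynamic compliance = Vt / (PIP − PEEP) = 410 / (33 − 2) = 410 / 31.0 = 13.226 mL/cmH2O.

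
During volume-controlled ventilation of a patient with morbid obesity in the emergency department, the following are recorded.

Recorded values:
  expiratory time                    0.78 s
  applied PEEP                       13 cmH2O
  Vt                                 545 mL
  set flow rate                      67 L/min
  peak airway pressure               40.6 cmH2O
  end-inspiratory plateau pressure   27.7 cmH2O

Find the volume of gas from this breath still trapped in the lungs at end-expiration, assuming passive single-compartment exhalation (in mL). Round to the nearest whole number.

88

Flow: 67 L/min ÷ 60 = 1.1167 L/s.
R = (PIP − Pplat)/V̇ = (40.6 − 27.7) / 1.1167 = 12.9/1.1167 = 11.552 cmH2O·s/L.
C = Vt/(Pplat − PEEP) = 545.0 / (27.7 − 13) = 545.0/14.7 = 37.075 mL/cmH2O.
τ = R × C = 11.552 × 0.03708 L/cmH2O = 0.4283 s.
Fraction remaining = e^(−Te/τ) = e^(−0.78/0.4283) = 0.1618.
Trapped volume = 545.0 × 0.1618 = 88.181 mL.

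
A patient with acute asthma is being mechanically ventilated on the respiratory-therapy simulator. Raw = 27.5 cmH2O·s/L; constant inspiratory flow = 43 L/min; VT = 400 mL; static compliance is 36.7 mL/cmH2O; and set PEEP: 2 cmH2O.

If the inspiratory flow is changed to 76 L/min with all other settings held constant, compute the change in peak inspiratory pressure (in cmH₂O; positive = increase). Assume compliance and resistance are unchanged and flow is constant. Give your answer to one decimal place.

15.1

Flow: 43 L/min ÷ 60 = 0.7167 L/s.
New flow: 76 L/min ÷ 60 = 1.2667 L/s.
PIP = Vt/C + R·V̇ + PEEP (constant-flow equation of motion).
Only the resistive term changes: ΔPIP = R × ΔV̇ = 27.5 × (1.2667 − 0.7167) = 27.5 × 0.55 = 15.125 cmH2O.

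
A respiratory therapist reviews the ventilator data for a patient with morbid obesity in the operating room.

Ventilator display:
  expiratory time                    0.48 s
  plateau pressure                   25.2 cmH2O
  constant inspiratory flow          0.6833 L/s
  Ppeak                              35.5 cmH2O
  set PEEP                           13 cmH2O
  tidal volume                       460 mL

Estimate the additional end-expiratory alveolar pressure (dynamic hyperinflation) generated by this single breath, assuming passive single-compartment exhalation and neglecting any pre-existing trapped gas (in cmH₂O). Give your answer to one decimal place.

R = (PIP − Pplat)/V̇ = (35.5 − 25.2) / 0.6833 = 10.3/0.6833 = 15.074 cmH2O·s/L.
C = Vt/(Pplat − PEEP) = 460.0 / (25.2 − 13) = 460.0/12.2 = 37.705 mL/cmH2O.
τ = R × C = 15.074 × 0.03771 L/cmH2O = 0.5684 s.
Fraction remaining = e^(−Te/τ) = e^(−0.48/0.5684) = 0.4298; trapped volume = 460.0 × 0.4298 = 197.71 mL.
Additional alveolar pressure from trapping ≈ V_trapped / C = 197.71 / 37.705 = 5.244 cmH2O.

5.2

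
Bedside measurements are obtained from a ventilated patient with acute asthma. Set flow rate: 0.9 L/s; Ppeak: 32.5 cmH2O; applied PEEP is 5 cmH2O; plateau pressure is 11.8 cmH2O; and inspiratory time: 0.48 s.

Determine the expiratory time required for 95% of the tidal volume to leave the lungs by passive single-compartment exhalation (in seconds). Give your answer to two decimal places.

4.38

Vt = flow × Ti = 0.9 L/s × 0.48 s × 1000 mL/L = 432.0 mL.
R = (PIP − Pplat)/V̇ = (32.5 − 11.8) / 0.9 = 20.7/0.9 = 23.0 cmH2O·s/L.
C = Vt/(Pplat − PEEP) = 432.0 / (11.8 − 5) = 432.0/6.8 = 63.529 mL/cmH2O.
τ = R × C = 23.0 × 0.06353 L/cmH2O = 1.461 s.
t = −τ·ln(1 − 0.95) = −1.461·ln(0.05) = 4.377 s.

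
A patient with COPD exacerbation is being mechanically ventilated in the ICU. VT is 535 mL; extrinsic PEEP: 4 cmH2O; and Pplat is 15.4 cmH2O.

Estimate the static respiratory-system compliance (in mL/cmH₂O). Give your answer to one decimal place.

Cstat = Vt / (Pplat − PEEP) = 535 / (15.4 − 4) = 535 / 11.4 = 46.93 mL/cmH2O.

46.9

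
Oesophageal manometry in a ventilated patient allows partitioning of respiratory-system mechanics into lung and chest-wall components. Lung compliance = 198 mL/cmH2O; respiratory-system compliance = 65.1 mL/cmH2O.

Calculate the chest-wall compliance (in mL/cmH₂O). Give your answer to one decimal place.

1/Ccw = 1/Crs − 1/CL.
1/Ccw = 1/65.1 − 1/198 = 0.01031.
Ccw = 96.993 mL/cmH2O.

97.0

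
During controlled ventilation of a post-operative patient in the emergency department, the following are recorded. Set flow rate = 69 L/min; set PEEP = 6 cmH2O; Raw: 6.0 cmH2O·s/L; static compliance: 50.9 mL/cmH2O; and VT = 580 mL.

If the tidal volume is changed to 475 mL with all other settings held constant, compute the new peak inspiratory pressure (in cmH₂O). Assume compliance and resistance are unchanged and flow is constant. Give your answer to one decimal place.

22.2

Flow: 69 L/min ÷ 60 = 1.15 L/s.
PIP = Vt/C + R·V̇ + PEEP (constant-flow equation of motion).
Only the elastic term changes: ΔPIP = ΔVt / C = (475 − 580) / 50.9 = -2.063 cmH2O.
Original PIP = 580/50.9 + 6.0×1.15 + 6 = 24.295 cmH2O; new PIP = 24.295 + (-2.063) = 22.232 cmH2O.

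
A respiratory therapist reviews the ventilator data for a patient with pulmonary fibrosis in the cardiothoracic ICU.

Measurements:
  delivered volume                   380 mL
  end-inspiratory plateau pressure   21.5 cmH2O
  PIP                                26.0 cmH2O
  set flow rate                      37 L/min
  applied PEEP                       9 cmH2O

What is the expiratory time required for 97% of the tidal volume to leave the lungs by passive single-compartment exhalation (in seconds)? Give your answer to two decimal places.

Flow: 37 L/min ÷ 60 = 0.6167 L/s.
R = (PIP − Pplat)/V̇ = (26.0 − 21.5) / 0.6167 = 4.5/0.6167 = 7.297 cmH2O·s/L.
C = Vt/(Pplat − PEEP) = 380.0 / (21.5 − 9) = 380.0/12.5 = 30.4 mL/cmH2O.
τ = R × C = 7.297 × 0.0304 L/cmH2O = 0.2218 s.
t = −τ·ln(1 − 0.97) = −0.2218·ln(0.03) = 0.7778 s.

0.78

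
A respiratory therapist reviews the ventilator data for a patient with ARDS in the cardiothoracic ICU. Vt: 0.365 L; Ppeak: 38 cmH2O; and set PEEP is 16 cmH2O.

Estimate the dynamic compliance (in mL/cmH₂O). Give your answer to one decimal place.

Dynamic compliance = Vt / (PIP − PEEP) = 365 / (38 − 16) = 365 / 22.0 = 16.591 mL/cmH2O.

16.6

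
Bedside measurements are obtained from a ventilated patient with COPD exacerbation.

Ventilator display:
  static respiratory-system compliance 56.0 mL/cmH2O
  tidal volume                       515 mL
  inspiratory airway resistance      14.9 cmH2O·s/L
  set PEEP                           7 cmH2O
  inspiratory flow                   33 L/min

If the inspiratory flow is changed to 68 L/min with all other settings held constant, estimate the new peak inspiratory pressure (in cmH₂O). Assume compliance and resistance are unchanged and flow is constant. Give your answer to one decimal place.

Flow: 33 L/min ÷ 60 = 0.55 L/s.
New flow: 68 L/min ÷ 60 = 1.1333 L/s.
PIP = Vt/C + R·V̇ + PEEP (constant-flow equation of motion).
Only the resistive term changes: ΔPIP = R × ΔV̇ = 14.9 × (1.1333 − 0.55) = 14.9 × 0.5833 = 8.691 cmH2O.
Original PIP = 515/56.0 + 14.9×0.55 + 7 = 24.391 cmH2O; new PIP = 24.391 + (8.691) = 33.082 cmH2O.

33.1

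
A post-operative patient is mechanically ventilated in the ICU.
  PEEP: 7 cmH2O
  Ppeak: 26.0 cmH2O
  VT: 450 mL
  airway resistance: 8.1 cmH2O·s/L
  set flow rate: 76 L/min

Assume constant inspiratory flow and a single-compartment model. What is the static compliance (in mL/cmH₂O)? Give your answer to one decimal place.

Flow: 76 L/min ÷ 60 = 1.2667 L/s.
Equation of motion (constant flow): PIP = Vt/C + R·V̇ + PEEP.
Vt/C = PIP − R·V̇ − PEEP = 26.0 − 8.1×1.2667 − 7 = 26.0 − 10.26 − 7 = 8.74 cmH2O.
C = Vt / 8.74 = 450 / 8.74 = 51.487 mL/cmH2O.

51.5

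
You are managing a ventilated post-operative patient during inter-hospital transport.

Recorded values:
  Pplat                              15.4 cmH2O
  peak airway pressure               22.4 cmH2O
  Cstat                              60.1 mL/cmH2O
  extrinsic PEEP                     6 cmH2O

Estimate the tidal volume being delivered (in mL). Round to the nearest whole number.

565

Vt = Cstat × (Pplat − PEEP) = 60.1 × (15.4 − 6) = 60.1 × 9.4 = 564.94 mL.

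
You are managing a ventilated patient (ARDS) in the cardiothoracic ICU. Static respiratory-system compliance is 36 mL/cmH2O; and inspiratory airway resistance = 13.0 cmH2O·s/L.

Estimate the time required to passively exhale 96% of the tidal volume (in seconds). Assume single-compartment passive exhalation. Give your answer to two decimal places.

1.51

τ = R × C = 13.0 × 36 mL/cmH2O = 13.0 × 0.036 L/cmH2O = 0.468 s.
Exhaled fraction f = 1 − e^(−t/τ) → t = −τ·ln(1 − f) = −0.468·ln(0.04) = 1.506 s.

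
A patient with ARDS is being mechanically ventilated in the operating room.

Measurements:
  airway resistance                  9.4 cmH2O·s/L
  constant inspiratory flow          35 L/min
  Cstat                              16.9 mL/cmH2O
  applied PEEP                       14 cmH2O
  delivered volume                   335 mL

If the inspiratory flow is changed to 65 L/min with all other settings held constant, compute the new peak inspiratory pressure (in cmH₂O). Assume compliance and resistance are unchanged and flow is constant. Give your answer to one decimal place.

Flow: 35 L/min ÷ 60 = 0.5833 L/s.
New flow: 65 L/min ÷ 60 = 1.0833 L/s.
PIP = Vt/C + R·V̇ + PEEP (constant-flow equation of motion).
Only the resistive term changes: ΔPIP = R × ΔV̇ = 9.4 × (1.0833 − 0.5833) = 9.4 × 0.5 = 4.7 cmH2O.
Original PIP = 335/16.9 + 9.4×0.5833 + 14 = 39.306 cmH2O; new PIP = 39.306 + (4.7) = 44.006 cmH2O.

44.0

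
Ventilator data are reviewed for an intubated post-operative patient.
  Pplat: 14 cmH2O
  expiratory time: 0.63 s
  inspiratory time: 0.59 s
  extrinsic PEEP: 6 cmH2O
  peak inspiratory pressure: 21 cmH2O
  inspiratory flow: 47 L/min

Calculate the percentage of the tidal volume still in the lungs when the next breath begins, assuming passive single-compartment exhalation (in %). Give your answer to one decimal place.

Flow: 47 L/min ÷ 60 = 0.7833 L/s.
Vt = flow × Ti = 0.7833 L/s × 0.59 s × 1000 mL/L = 462.15 mL.
R = (PIP − Pplat)/V̇ = (21 − 14) / 0.7833 = 7.0/0.7833 = 8.937 cmH2O·s/L.
C = Vt/(Pplat − PEEP) = 462.15 / (14 − 6) = 462.15/8.0 = 57.769 mL/cmH2O.
τ = R × C = 8.937 × 0.05777 L/cmH2O = 0.5163 s.
Fraction remaining at end-expiration = e^(−Te/τ) = e^(−0.63/0.5163) = 0.2952 → 29.52%.

29.5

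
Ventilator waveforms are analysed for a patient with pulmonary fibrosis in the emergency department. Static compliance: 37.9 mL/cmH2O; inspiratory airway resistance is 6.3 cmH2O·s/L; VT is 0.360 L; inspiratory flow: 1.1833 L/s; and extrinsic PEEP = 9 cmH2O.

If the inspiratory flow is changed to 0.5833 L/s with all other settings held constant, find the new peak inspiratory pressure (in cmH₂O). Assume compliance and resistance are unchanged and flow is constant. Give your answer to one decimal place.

PIP = Vt/C + R·V̇ + PEEP (constant-flow equation of motion).
Only the resistive term changes: ΔPIP = R × ΔV̇ = 6.3 × (0.5833 − 1.1833) = 6.3 × -0.6 = -3.78 cmH2O.
Original PIP = 360/37.9 + 6.3×1.1833 + 9 = 25.953 cmH2O; new PIP = 25.953 + (-3.78) = 22.173 cmH2O.

22.2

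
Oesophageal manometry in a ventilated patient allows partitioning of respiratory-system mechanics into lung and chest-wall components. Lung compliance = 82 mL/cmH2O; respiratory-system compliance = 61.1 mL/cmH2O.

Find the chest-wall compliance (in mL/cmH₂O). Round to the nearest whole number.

1/Ccw = 1/Crs − 1/CL.
1/Ccw = 1/61.1 − 1/82 = 0.004171.
Ccw = 239.75 mL/cmH2O.

240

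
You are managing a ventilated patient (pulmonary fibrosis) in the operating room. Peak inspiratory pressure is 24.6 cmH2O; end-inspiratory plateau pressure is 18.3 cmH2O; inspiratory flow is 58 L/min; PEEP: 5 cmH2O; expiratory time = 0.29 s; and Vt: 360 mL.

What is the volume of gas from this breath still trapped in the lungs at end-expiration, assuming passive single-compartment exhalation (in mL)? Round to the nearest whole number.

70

Flow: 58 L/min ÷ 60 = 0.9667 L/s.
R = (PIP − Pplat)/V̇ = (24.6 − 18.3) / 0.9667 = 6.3/0.9667 = 6.517 cmH2O·s/L.
C = Vt/(Pplat − PEEP) = 360.0 / (18.3 − 5) = 360.0/13.3 = 27.068 mL/cmH2O.
τ = R × C = 6.517 × 0.02707 L/cmH2O = 0.1764 s.
Fraction remaining = e^(−Te/τ) = e^(−0.29/0.1764) = 0.1932.
Trapped volume = 360.0 × 0.1932 = 69.552 mL.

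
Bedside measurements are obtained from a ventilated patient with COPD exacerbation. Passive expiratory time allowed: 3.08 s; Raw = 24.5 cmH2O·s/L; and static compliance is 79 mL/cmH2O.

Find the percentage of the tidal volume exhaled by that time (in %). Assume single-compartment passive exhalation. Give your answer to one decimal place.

τ = R × C = 24.5 × 79 mL/cmH2O = 24.5 × 0.079 L/cmH2O = 1.936 s.
Passive exhalation: V(t)/V₀ = e^(−t/τ) = e^(−3.08/1.936) = 0.2037.
Fraction exhaled = 1 − 0.2037 = 0.7963 → 79.63%.

79.6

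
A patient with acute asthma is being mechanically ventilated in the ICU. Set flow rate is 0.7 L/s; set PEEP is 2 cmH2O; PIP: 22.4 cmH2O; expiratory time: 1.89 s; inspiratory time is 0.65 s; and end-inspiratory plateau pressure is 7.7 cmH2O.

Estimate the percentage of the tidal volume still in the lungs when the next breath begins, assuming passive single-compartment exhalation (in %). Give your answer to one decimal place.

Vt = flow × Ti = 0.7 L/s × 0.65 s × 1000 mL/L = 455.0 mL.
R = (PIP − Pplat)/V̇ = (22.4 − 7.7) / 0.7 = 14.7/0.7 = 21.0 cmH2O·s/L.
C = Vt/(Pplat − PEEP) = 455.0 / (7.7 − 2) = 455.0/5.7 = 79.825 mL/cmH2O.
τ = R × C = 21.0 × 0.07983 L/cmH2O = 1.676 s.
Fraction remaining at end-expiration = e^(−Te/τ) = e^(−1.89/1.676) = 0.3238 → 32.38%.

32.4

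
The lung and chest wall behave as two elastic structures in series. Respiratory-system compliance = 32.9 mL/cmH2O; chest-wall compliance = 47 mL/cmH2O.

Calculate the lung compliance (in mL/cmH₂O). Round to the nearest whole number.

1/CL = 1/Crs − 1/Ccw.
1/CL = 1/32.9 − 1/47 = 0.009119.
CL = 109.66 mL/cmH2O.

110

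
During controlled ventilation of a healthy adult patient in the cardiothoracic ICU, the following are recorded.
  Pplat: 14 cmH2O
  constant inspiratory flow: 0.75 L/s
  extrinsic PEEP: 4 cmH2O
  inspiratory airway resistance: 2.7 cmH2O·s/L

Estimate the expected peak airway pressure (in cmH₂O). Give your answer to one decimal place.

16.0

PIP = Pplat + Raw × flow = 14 + 2.7 × 0.75 = 14 + 2.025 = 16.025 cmH2O.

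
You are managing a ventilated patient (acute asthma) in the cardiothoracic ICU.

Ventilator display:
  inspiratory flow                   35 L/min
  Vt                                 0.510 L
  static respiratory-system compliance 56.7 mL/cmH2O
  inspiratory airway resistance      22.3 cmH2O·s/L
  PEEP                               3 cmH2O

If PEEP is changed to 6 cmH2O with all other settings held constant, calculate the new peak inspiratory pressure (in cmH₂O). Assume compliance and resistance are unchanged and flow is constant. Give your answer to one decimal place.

28.0

Flow: 35 L/min ÷ 60 = 0.5833 L/s.
PIP = Vt/C + R·V̇ + PEEP (constant-flow equation of motion).
Only the baseline term changes: ΔPIP = ΔPEEP = 6 − 3 = 3.0 cmH2O.
Original PIP = 510/56.7 + 22.3×0.5833 + 3 = 25.002 cmH2O; new PIP = 25.002 + (3.0) = 28.002 cmH2O.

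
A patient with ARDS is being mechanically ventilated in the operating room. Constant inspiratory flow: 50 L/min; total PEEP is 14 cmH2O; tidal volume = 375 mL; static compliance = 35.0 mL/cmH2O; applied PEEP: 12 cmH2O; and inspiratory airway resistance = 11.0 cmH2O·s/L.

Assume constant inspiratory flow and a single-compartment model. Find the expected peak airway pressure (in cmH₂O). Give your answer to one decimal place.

Flow: 50 L/min ÷ 60 = 0.8333 L/s.
Total PEEP = 14 cmH2O (set 12 + intrinsic 2); this is the baseline alveolar pressure.
Equation of motion (constant flow): PIP = Vt/C + R·V̇ + PEEP.
PIP = 375/35.0 + 11.0×0.8333 + 14 = 10.714 + 9.166 + 14 = 33.88 cmH2O.

33.9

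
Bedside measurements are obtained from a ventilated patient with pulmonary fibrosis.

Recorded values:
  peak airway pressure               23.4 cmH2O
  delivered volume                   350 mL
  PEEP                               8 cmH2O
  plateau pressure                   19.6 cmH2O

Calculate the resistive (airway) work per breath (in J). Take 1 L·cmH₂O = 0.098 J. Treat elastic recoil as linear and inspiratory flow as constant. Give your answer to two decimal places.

With constant inspiratory flow the resistive pressure is constant at PIP − Pplat = 23.4 − 19.6 = 3.8 cmH2O, so resistive work = 3.8 × 0.350 = 1.33 L·cmH2O.
× 0.098 J/(L·cmH2O) → 0.1303 J.

0.13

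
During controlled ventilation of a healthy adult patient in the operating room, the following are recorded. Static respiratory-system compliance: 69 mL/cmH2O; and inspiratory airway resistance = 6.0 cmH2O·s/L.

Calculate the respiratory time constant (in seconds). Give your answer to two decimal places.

τ = R × C = 6.0 × 69 mL/cmH2O = 6.0 × 0.069 L/cmH2O = 0.414 s.

0.41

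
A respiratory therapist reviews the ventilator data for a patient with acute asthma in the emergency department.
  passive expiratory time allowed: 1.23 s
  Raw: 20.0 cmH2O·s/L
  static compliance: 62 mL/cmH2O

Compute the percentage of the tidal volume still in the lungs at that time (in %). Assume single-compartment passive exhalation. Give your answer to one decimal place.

τ = R × C = 20.0 × 62 mL/cmH2O = 20.0 × 0.062 L/cmH2O = 1.24 s.
Passive exhalation: V(t)/V₀ = e^(−t/τ) = e^(−1.23/1.24) = 0.3709.
Fraction remaining = 0.3709 → 37.09%.

37.1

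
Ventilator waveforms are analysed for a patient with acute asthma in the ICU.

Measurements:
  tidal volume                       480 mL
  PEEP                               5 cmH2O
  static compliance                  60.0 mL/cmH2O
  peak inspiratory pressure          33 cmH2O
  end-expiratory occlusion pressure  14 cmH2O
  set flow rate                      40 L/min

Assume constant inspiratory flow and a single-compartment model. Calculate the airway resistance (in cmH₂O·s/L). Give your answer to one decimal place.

Flow: 40 L/min ÷ 60 = 0.6667 L/s.
Total PEEP = 14 cmH2O (set 5 + intrinsic 9); this is the baseline alveolar pressure.
Equation of motion (constant flow): PIP = Vt/C + R·V̇ + PEEP.
R·V̇ = PIP − Vt/C − PEEP = 33 − 480/60.0 − 14 = 33 − 8.0 − 14 = 11.0 cmH2O.
R = 11.0 / 0.6667 = 16.499 cmH2O·s/L.

16.5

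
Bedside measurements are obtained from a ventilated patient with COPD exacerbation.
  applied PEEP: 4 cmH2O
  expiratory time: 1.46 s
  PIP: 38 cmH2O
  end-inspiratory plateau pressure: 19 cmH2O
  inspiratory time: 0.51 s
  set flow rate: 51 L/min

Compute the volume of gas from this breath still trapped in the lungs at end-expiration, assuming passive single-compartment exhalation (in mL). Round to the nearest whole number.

45

Flow: 51 L/min ÷ 60 = 0.85 L/s.
Vt = flow × Ti = 0.85 L/s × 0.51 s × 1000 mL/L = 433.5 mL.
R = (PIP − Pplat)/V̇ = (38 − 19) / 0.85 = 19.0/0.85 = 22.353 cmH2O·s/L.
C = Vt/(Pplat − PEEP) = 433.5 / (19 − 4) = 433.5/15.0 = 28.9 mL/cmH2O.
τ = R × C = 22.353 × 0.0289 L/cmH2O = 0.646 s.
Fraction remaining = e^(−Te/τ) = e^(−1.46/0.646) = 0.1043.
Trapped volume = 433.5 × 0.1043 = 45.214 mL.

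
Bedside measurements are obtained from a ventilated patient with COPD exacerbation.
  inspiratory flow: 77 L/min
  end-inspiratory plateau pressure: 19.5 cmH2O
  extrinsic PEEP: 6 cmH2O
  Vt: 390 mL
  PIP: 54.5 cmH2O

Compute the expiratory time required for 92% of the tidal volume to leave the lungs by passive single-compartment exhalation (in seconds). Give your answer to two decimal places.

1.99

Flow: 77 L/min ÷ 60 = 1.2833 L/s.
R = (PIP − Pplat)/V̇ = (54.5 − 19.5) / 1.2833 = 35.0/1.2833 = 27.273 cmH2O·s/L.
C = Vt/(Pplat − PEEP) = 390.0 / (19.5 − 6) = 390.0/13.5 = 28.889 mL/cmH2O.
τ = R × C = 27.273 × 0.02889 L/cmH2O = 0.7879 s.
t = −τ·ln(1 − 0.92) = −0.7879·ln(0.08) = 1.99 s.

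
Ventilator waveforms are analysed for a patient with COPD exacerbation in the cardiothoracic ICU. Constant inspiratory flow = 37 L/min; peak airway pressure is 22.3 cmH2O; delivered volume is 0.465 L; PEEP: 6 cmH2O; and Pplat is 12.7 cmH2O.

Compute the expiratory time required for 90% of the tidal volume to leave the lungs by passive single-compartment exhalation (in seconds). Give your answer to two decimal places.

Flow: 37 L/min ÷ 60 = 0.6167 L/s.
R = (PIP − Pplat)/V̇ = (22.3 − 12.7) / 0.6167 = 9.6/0.6167 = 15.567 cmH2O·s/L.
C = Vt/(Pplat − PEEP) = 465.0 / (12.7 − 6) = 465.0/6.7 = 69.403 mL/cmH2O.
τ = R × C = 15.567 × 0.0694 L/cmH2O = 1.08 s.
t = −τ·ln(1 − 0.90) = −1.08·ln(0.1) = 2.487 s.

2.49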